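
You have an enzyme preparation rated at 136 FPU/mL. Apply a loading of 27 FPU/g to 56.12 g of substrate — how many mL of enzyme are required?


V = dosage * m_sub / activity
V = 27 * 56.12 / 136
V = 11.1415 mL

11.1415 mL


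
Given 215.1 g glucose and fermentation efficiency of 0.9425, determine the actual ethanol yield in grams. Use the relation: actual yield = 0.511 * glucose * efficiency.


Actual ethanol: m = 0.511 * 215.1 * 0.9425
m = 103.5959 g

103.5959 g


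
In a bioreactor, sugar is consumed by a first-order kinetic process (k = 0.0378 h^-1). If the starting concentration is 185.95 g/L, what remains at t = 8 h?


S = S0 * exp(-k * t)
S = 185.95 * exp(-0.0378 * 8)
S = 137.4249 g/L

137.4249 g/L


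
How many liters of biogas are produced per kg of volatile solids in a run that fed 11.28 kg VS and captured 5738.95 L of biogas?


Y = V / VS
= 5738.95 / 11.28
= 508.7722 L/kg VS

508.7722 L/kg VS


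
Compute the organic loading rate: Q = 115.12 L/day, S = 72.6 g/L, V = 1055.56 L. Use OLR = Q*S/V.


OLR = Q * S / V
= 115.12 * 72.6 / 1055.56
= 7.9178 g/L/day

7.9178 g/L/day


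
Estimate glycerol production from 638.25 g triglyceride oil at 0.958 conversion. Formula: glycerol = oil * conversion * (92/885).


glycerol = oil * conv * (92/885)
= 638.25 * 0.958 * 92 / 885
= 63.5625 g

63.5625 g


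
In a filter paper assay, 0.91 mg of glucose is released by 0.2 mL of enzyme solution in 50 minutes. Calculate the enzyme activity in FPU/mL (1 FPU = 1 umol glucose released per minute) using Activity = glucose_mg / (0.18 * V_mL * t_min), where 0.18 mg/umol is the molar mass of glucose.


Activity = glucose_mg / (0.18 mg/umol * V_mL * t_min)
= 0.91 / (0.18 * 0.2 * 50)
= 0.5056 FPU/mL

0.5056 FPU/mL


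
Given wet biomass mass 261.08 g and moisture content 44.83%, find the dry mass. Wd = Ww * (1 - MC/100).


Wd = Ww * (1 - MC/100)
= 261.08 * (1 - 44.83/100)
= 144.0378 g

144.0378 g


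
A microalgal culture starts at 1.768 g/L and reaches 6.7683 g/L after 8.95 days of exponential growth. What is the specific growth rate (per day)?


mu = ln(X2/X1) / dt
= ln(6.7683/1.768) / 8.95
= 0.1500 per day

0.1500 per day


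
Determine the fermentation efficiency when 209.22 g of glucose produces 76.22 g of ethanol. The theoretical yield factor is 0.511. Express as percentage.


Fermentation efficiency = (actual / (0.511 * glucose)) * 100
= (76.22 / (0.511 * 209.22)) * 100
= 71.2927%

71.2927%


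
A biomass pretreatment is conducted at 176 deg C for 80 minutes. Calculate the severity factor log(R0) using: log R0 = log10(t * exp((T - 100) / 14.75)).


logR0 = log10(t * exp((T - 100) / 14.75))
= log10(80 * exp((176 - 100) / 14.75))
= 4.1408

4.1408


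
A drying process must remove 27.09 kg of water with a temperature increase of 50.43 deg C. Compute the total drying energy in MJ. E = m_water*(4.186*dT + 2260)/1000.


E = m_water * (4.186 * dT + 2260) / 1000
= 27.09 * (4.186 * 50.43 + 2260) / 1000
= 66.9421 MJ

66.9421 MJ


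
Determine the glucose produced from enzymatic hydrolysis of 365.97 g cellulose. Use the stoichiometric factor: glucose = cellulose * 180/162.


glucose = cellulose * 180/162
= 365.97 * 180/162
= 406.6333 g

406.6333 g


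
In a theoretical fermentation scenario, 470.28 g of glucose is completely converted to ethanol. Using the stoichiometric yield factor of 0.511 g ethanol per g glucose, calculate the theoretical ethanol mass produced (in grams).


Theoretical ethanol yield: m_EtOH = 0.511 * m_glucose
m_EtOH = 0.511 * 470.28 = 240.3131 g

240.3131 g


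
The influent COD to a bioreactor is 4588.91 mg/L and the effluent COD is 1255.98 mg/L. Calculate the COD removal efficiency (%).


eta = (COD_in - COD_out) / COD_in * 100
= (4588.91 - 1255.98) / 4588.91 * 100
= 72.6301%

72.6301%


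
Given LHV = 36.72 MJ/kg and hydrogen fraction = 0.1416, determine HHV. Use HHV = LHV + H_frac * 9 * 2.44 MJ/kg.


HHV = LHV + H_frac * 9 * 2.44
= 36.72 + 0.1416 * 9 * 2.44
= 39.8295 MJ/kg

39.8295 MJ/kg


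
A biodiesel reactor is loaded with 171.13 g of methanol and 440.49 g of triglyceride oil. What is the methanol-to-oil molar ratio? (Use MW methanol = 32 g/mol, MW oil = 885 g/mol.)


Molar ratio = n_MeOH / n_oil = (MeOH/32) / (oil/885) = (MeOH * 885) / (32 * oil)
= (171.13 * 885) / (32 * 440.49)
= 10.7444

10.7444


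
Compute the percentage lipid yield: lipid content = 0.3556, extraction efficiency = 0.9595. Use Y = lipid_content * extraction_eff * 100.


Y = lipid_content * extraction_eff * 100
= 0.3556 * 0.9595 * 100
= 34.1198%

34.1198%


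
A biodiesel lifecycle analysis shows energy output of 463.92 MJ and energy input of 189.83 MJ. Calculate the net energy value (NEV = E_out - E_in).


NEV = E_out - E_in
= 463.92 - 189.83
= 274.0900 MJ

274.0900 MJ


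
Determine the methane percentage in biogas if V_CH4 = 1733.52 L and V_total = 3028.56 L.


CH4% = V_CH4 / V_total * 100
= 1733.52 / 3028.56 * 100
= 57.2391%

57.2391%


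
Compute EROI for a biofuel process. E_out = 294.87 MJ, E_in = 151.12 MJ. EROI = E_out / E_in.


EROI = E_out / E_in
= 294.87 / 151.12
= 1.9512

1.9512


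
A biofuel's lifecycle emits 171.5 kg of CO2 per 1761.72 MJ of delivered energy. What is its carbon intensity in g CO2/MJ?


CI = CO2 * 1000 / E
= 171.5 * 1000 / 1761.72
= 97.3480 g CO2/MJ

97.3480 g CO2/MJ


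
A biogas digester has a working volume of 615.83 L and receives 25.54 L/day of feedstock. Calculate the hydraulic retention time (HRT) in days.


HRT = V / Q
= 615.83 / 25.54
= 24.1124 days

24.1124 days


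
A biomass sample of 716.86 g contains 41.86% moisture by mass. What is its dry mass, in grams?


Wd = Ww * (1 - MC/100)
= 716.86 * (1 - 41.86/100)
= 416.7824 g

416.7824 g


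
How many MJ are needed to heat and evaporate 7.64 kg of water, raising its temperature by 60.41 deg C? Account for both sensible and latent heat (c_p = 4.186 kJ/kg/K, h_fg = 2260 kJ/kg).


E = m_water * (4.186 * dT + 2260) / 1000
= 7.64 * (4.186 * 60.41 + 2260) / 1000
= 19.1984 MJ

19.1984 MJ


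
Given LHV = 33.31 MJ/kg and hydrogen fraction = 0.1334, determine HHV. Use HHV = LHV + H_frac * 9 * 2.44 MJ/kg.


HHV = LHV + H_frac * 9 * 2.44
= 33.31 + 0.1334 * 9 * 2.44
= 36.2395 MJ/kg

36.2395 MJ/kg


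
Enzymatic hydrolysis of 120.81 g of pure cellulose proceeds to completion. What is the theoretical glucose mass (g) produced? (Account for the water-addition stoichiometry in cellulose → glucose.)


glucose = cellulose * 180/162
= 120.81 * 180/162
= 134.2333 g

134.2333 g


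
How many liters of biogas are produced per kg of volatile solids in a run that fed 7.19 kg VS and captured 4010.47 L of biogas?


Y = V / VS
= 4010.47 / 7.19
= 557.7844 L/kg VS

557.7844 L/kg VS


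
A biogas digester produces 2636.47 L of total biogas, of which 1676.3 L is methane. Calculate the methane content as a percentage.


CH4% = V_CH4 / V_total * 100
= 1676.3 / 2636.47 * 100
= 63.5812%

63.5812%


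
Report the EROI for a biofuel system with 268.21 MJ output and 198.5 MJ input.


EROI = E_out / E_in
= 268.21 / 198.5
= 1.3512

1.3512


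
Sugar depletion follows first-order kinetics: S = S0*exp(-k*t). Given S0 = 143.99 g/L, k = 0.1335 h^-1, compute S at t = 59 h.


S = S0 * exp(-k * t)
S = 143.99 * exp(-0.1335 * 59)
S = 0.0547 g/L

0.0547 g/L


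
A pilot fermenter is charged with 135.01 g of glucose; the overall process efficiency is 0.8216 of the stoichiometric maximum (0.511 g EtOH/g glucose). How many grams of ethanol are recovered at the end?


Actual ethanol: m = 0.511 * 135.01 * 0.8216
m = 56.6823 g

56.6823 g


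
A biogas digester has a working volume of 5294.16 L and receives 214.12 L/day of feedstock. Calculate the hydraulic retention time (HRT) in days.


HRT = V / Q
= 5294.16 / 214.12
= 24.7252 days

24.7252 days


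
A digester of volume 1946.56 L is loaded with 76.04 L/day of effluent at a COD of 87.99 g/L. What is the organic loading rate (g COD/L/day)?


OLR = Q * S / V
= 76.04 * 87.99 / 1946.56
= 3.4372 g/L/day

3.4372 g/L/day


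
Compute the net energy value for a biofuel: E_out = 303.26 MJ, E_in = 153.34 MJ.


NEV = E_out - E_in
= 303.26 - 153.34
= 149.9200 MJ

149.9200 MJ


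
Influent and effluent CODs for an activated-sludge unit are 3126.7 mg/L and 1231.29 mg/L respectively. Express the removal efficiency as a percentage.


eta = (COD_in - COD_out) / COD_in * 100
= (3126.7 - 1231.29) / 3126.7 * 100
= 60.6201%

60.6201%


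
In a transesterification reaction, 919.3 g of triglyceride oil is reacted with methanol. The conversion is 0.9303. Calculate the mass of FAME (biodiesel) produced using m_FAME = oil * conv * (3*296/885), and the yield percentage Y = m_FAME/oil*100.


m_FAME = oil * conv * (3 * 296 / 885) = oil * conv * (888/885)
= 919.3 * 0.9303 * 888 / 885
= 858.1239 g
Y = m_FAME / oil * 100 = conv * (888/885) * 100
= 0.9303 * 888 / 885 * 100
= 93.35%

858.1239 g FAME; Y = 93.35%


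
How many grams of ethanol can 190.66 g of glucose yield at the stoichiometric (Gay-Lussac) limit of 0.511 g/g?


Theoretical ethanol yield: m_EtOH = 0.511 * m_glucose
m_EtOH = 0.511 * 190.66 = 97.4273 g

97.4273 g


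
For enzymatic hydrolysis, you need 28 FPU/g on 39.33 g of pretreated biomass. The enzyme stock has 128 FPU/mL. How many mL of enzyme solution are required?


V = dosage * m_sub / activity
V = 28 * 39.33 / 128
V = 8.6034 mL

8.6034 mL


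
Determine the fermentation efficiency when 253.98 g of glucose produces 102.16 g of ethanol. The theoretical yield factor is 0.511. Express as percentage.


Fermentation efficiency = (actual / (0.511 * glucose)) * 100
= (102.16 / (0.511 * 253.98)) * 100
= 78.7155%

78.7155%


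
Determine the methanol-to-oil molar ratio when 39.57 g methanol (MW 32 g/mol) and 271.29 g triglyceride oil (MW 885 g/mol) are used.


Molar ratio = n_MeOH / n_oil = (MeOH/32) / (oil/885) = (MeOH * 885) / (32 * oil)
= (39.57 * 885) / (32 * 271.29)
= 4.0339

4.0339


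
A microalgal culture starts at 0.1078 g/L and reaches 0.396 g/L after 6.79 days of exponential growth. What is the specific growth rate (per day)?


mu = ln(X2/X1) / dt
= ln(0.396/0.1078) / 6.79
= 0.1916 per day

0.1916 per day


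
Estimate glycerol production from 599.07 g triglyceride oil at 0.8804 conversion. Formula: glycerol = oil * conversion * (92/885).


glycerol = oil * conv * (92/885)
= 599.07 * 0.8804 * 92 / 885
= 54.8280 g

54.8280 g


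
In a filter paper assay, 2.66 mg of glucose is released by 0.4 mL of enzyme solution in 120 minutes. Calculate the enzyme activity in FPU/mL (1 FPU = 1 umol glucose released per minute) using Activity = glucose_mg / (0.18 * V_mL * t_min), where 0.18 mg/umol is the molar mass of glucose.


Activity = glucose_mg / (0.18 mg/umol * V_mL * t_min)
= 2.66 / (0.18 * 0.4 * 120)
= 0.3079 FPU/mL

0.3079 FPU/mL


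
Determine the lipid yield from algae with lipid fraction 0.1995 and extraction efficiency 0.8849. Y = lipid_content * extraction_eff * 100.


Y = lipid_content * extraction_eff * 100
= 0.1995 * 0.8849 * 100
= 17.6538%

17.6538%


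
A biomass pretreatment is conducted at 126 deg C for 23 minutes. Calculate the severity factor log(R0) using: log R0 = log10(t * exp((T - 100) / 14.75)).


logR0 = log10(t * exp((T - 100) / 14.75))
= log10(23 * exp((126 - 100) / 14.75))
= 2.1273

2.1273


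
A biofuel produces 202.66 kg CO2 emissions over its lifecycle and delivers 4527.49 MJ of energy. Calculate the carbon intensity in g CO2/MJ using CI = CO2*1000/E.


CI = CO2 * 1000 / E
= 202.66 * 1000 / 4527.49
= 44.7621 g CO2/MJ

44.7621 g CO2/MJ


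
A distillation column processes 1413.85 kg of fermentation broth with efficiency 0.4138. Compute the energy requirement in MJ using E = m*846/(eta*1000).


E = m * 846 / (eta * 1000)
= 1413.85 * 846 / (0.4138 * 1000)
= 2890.5681 MJ

2890.5681 MJ


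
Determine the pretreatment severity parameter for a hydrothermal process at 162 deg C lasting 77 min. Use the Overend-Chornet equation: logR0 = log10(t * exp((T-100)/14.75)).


logR0 = log10(t * exp((T - 100) / 14.75))
= log10(77 * exp((162 - 100) / 14.75))
= 3.7120

3.7120


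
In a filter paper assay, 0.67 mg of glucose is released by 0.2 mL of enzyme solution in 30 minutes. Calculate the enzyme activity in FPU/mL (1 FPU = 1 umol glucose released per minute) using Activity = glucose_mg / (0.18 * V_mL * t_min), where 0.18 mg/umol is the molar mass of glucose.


Activity = glucose_mg / (0.18 mg/umol * V_mL * t_min)
= 0.67 / (0.18 * 0.2 * 30)
= 0.6204 FPU/mL

0.6204 FPU/mL


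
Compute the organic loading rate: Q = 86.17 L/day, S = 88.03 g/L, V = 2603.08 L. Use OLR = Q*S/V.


OLR = Q * S / V
= 86.17 * 88.03 / 2603.08
= 2.9141 g/L/day

2.9141 g/L/day


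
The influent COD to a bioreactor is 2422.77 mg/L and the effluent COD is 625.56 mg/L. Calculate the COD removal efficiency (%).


eta = (COD_in - COD_out) / COD_in * 100
= (2422.77 - 625.56) / 2422.77 * 100
= 74.1800%

74.1800%


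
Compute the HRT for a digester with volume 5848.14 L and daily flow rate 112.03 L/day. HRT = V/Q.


HRT = V / Q
= 5848.14 / 112.03
= 52.2016 days

52.2016 days


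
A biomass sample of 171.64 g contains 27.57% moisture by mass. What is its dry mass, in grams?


Wd = Ww * (1 - MC/100)
= 171.64 * (1 - 27.57/100)
= 124.3189 g

124.3189 g


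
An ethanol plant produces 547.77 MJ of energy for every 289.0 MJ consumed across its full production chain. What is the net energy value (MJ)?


NEV = E_out - E_in
= 547.77 - 289.0
= 258.7700 MJ

258.7700 MJ


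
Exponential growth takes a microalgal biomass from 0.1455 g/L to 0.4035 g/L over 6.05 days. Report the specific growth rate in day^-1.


mu = ln(X2/X1) / dt
= ln(0.4035/0.1455) / 6.05
= 0.1686 per day

0.1686 per day


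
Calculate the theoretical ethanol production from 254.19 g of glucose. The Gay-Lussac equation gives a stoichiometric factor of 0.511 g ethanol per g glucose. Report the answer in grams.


Theoretical ethanol yield: m_EtOH = 0.511 * m_glucose
m_EtOH = 0.511 * 254.19 = 129.8911 g

129.8911 g


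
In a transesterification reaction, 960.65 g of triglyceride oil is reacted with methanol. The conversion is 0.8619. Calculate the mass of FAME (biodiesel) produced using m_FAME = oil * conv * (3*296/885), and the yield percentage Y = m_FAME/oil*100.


m_FAME = oil * conv * (3 * 296 / 885) = oil * conv * (888/885)
= 960.65 * 0.8619 * 888 / 885
= 830.7910 g
Y = m_FAME / oil * 100 = conv * (888/885) * 100
= 0.8619 * 888 / 885 * 100
= 86.48%

830.7910 g FAME; Y = 86.48%


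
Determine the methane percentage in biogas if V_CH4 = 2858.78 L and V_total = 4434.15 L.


CH4% = V_CH4 / V_total * 100
= 2858.78 / 4434.15 * 100
= 64.4719%

64.4719%


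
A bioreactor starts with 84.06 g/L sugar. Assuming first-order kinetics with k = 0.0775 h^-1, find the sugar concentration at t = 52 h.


S = S0 * exp(-k * t)
S = 84.06 * exp(-0.0775 * 52)
S = 1.4941 g/L

1.4941 g/L


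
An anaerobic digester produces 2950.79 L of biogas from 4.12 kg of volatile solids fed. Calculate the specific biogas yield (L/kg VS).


Y = V / VS
= 2950.79 / 4.12
= 716.2112 L/kg VS

716.2112 L/kg VS


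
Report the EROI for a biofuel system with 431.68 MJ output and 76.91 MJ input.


EROI = E_out / E_in
= 431.68 / 76.91
= 5.6128

5.6128


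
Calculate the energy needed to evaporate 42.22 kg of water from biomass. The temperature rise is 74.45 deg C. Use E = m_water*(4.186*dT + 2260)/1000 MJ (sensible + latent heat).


E = m_water * (4.186 * dT + 2260) / 1000
= 42.22 * (4.186 * 74.45 + 2260) / 1000
= 108.5750 MJ

108.5750 MJ


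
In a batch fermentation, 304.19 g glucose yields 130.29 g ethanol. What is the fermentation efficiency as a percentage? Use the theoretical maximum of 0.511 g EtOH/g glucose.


Fermentation efficiency = (actual / (0.511 * glucose)) * 100
= (130.29 / (0.511 * 304.19)) * 100
= 83.8195%

83.8195%


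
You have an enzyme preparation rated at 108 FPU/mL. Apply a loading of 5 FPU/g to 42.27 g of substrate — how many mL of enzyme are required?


V = dosage * m_sub / activity
V = 5 * 42.27 / 108
V = 1.9569 mL

1.9569 mL


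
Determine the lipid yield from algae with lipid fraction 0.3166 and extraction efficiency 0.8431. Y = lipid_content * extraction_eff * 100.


Y = lipid_content * extraction_eff * 100
= 0.3166 * 0.8431 * 100
= 26.6925%

26.6925%


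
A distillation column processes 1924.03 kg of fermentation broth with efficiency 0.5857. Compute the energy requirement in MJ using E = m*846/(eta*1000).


E = m * 846 / (eta * 1000)
= 1924.03 * 846 / (0.5857 * 1000)
= 2779.1179 MJ

2779.1179 MJ


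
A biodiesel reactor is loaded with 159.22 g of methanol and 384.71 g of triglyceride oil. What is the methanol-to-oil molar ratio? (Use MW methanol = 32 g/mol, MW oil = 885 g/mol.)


Molar ratio = n_MeOH / n_oil = (MeOH/32) / (oil/885) = (MeOH * 885) / (32 * oil)
= (159.22 * 885) / (32 * 384.71)
= 11.4461

11.4461


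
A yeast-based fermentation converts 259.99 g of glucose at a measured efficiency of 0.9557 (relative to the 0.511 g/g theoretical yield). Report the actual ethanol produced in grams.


Actual ethanol: m = 0.511 * 259.99 * 0.9557
m = 126.9694 g

126.9694 g


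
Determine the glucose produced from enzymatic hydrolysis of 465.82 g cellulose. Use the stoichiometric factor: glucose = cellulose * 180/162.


glucose = cellulose * 180/162
= 465.82 * 180/162
= 517.5778 g

517.5778 g


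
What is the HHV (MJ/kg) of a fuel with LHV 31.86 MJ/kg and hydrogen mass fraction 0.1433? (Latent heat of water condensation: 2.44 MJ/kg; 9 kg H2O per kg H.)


HHV = LHV + H_frac * 9 * 2.44
= 31.86 + 0.1433 * 9 * 2.44
= 35.0069 MJ/kg

35.0069 MJ/kg


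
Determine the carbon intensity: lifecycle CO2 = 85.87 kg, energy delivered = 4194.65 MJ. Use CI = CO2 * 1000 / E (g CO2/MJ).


CI = CO2 * 1000 / E
= 85.87 * 1000 / 4194.65
= 20.4713 g CO2/MJ

20.4713 g CO2/MJ


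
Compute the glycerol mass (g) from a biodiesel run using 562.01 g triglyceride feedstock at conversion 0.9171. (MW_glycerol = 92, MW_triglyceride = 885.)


glycerol = oil * conv * (92/885)
= 562.01 * 0.9171 * 92 / 885
= 53.5803 g

53.5803 g


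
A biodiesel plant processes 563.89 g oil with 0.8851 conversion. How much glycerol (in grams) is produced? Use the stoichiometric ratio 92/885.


glycerol = oil * conv * (92/885)
= 563.89 * 0.8851 * 92 / 885
= 51.8837 g

51.8837 g


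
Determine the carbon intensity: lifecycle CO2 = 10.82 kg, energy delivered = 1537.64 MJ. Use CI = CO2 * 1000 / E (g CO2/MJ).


CI = CO2 * 1000 / E
= 10.82 * 1000 / 1537.64
= 7.0368 g CO2/MJ

7.0368 g CO2/MJ


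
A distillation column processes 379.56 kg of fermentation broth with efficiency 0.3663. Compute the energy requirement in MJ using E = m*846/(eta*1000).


E = m * 846 / (eta * 1000)
= 379.56 * 846 / (0.3663 * 1000)
= 876.6251 MJ

876.6251 MJ


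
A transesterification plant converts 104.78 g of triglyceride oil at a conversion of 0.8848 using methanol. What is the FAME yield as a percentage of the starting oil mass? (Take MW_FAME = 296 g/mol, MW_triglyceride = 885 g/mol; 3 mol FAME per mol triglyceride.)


m_FAME = oil * conv * (3 * 296 / 885) = oil * conv * (888/885)
= 104.78 * 0.8848 * 888 / 885
= 93.0236 g
Y = m_FAME / oil * 100 = conv * (888/885) * 100
= 0.8848 * 888 / 885 * 100
= 88.78%

88.78%


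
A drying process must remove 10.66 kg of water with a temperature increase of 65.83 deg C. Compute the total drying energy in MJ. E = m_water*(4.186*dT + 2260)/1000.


E = m_water * (4.186 * dT + 2260) / 1000
= 10.66 * (4.186 * 65.83 + 2260) / 1000
= 27.0291 MJ

27.0291 MJ


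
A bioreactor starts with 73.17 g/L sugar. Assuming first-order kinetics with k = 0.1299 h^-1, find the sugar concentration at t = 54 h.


S = S0 * exp(-k * t)
S = 73.17 * exp(-0.1299 * 54)
S = 0.0658 g/L

0.0658 g/L


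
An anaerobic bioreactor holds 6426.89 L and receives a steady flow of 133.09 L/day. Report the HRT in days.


HRT = V / Q
= 6426.89 / 133.09
= 48.2898 days

48.2898 days


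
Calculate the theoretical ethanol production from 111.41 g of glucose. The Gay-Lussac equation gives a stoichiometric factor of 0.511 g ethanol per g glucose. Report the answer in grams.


Theoretical ethanol yield: m_EtOH = 0.511 * m_glucose
m_EtOH = 0.511 * 111.41 = 56.9305 g

56.9305 g


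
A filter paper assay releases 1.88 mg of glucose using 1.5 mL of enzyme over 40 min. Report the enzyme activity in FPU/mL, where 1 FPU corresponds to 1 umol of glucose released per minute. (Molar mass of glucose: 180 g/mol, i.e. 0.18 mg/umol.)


Activity = glucose_mg / (0.18 mg/umol * V_mL * t_min)
= 1.88 / (0.18 * 1.5 * 40)
= 0.1741 FPU/mL

0.1741 FPU/mL


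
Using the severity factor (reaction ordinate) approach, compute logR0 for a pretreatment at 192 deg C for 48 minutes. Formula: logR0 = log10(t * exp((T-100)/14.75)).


logR0 = log10(t * exp((T - 100) / 14.75))
= log10(48 * exp((192 - 100) / 14.75))
= 4.3901

4.3901


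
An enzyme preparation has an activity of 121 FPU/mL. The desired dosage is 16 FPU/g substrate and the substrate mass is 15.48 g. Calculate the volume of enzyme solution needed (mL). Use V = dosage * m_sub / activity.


V = dosage * m_sub / activity
V = 16 * 15.48 / 121
V = 2.0469 mL

2.0469 mL


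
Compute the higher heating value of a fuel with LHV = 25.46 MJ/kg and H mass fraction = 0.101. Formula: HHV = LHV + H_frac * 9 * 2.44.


HHV = LHV + H_frac * 9 * 2.44
= 25.46 + 0.101 * 9 * 2.44
= 27.6780 MJ/kg

27.6780 MJ/kg


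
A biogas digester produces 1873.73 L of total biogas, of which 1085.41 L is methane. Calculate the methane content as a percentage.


CH4% = V_CH4 / V_total * 100
= 1085.41 / 1873.73 * 100
= 57.9278%

57.9278%


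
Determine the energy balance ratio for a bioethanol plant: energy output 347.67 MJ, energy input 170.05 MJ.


EROI = E_out / E_in
= 347.67 / 170.05
= 2.0445

2.0445


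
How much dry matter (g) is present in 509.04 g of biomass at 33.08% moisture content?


Wd = Ww * (1 - MC/100)
= 509.04 * (1 - 33.08/100)
= 340.6496 g

340.6496 g


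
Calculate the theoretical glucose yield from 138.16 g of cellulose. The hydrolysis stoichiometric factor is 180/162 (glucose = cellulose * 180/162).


glucose = cellulose * 180/162
= 138.16 * 180/162
= 153.5111 g

153.5111 g


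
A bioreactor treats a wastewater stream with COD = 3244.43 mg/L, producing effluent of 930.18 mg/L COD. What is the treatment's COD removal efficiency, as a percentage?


eta = (COD_in - COD_out) / COD_in * 100
= (3244.43 - 930.18) / 3244.43 * 100
= 71.3299%

71.3299%


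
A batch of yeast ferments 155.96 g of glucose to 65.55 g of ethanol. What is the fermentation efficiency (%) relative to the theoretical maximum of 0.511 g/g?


Fermentation efficiency = (actual / (0.511 * glucose)) * 100
= (65.55 / (0.511 * 155.96)) * 100
= 82.2505%

82.2505%


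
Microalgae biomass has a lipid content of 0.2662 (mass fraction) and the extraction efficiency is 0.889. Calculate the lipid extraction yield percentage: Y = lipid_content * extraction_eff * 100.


Y = lipid_content * extraction_eff * 100
= 0.2662 * 0.889 * 100
= 23.6652%

23.6652%


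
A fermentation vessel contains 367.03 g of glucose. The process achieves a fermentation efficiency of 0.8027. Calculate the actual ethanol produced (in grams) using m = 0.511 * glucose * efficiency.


Actual ethanol: m = 0.511 * 367.03 * 0.8027
m = 150.5483 g

150.5483 g


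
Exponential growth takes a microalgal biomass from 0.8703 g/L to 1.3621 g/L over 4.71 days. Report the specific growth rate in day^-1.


mu = ln(X2/X1) / dt
= ln(1.3621/0.8703) / 4.71
= 0.0951 per day

0.0951 per day


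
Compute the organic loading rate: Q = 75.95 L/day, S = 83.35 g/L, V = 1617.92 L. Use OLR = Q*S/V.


OLR = Q * S / V
= 75.95 * 83.35 / 1617.92
= 3.9127 g/L/day

3.9127 g/L/day


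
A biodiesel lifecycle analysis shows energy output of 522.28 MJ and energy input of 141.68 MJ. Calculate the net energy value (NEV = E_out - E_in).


NEV = E_out - E_in
= 522.28 - 141.68
= 380.6000 MJ

380.6000 MJ


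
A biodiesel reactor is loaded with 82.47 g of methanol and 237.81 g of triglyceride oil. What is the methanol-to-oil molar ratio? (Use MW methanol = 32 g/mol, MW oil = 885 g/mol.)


Molar ratio = n_MeOH / n_oil = (MeOH/32) / (oil/885) = (MeOH * 885) / (32 * oil)
= (82.47 * 885) / (32 * 237.81)
= 9.5909

9.5909


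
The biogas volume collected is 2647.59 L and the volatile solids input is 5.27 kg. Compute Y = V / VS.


Y = V / VS
= 2647.59 / 5.27
= 502.3890 L/kg VS

502.3890 L/kg VS


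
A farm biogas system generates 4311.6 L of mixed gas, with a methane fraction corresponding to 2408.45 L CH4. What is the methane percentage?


CH4% = V_CH4 / V_total * 100
= 2408.45 / 4311.6 * 100
= 55.8598%

55.8598%


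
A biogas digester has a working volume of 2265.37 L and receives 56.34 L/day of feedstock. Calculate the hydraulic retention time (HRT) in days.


HRT = V / Q
= 2265.37 / 56.34
= 40.2089 days

40.2089 days


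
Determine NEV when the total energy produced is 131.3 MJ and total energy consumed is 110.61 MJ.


NEV = E_out - E_in
= 131.3 - 110.61
= 20.6900 MJ

20.6900 MJ


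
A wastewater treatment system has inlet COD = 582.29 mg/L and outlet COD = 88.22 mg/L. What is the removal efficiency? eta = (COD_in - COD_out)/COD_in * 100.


eta = (COD_in - COD_out) / COD_in * 100
= (582.29 - 88.22) / 582.29 * 100
= 84.8495%

84.8495%


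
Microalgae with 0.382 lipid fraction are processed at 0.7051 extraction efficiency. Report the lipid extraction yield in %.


Y = lipid_content * extraction_eff * 100
= 0.382 * 0.7051 * 100
= 26.9348%

26.9348%


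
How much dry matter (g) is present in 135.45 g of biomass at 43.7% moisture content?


Wd = Ww * (1 - MC/100)
= 135.45 * (1 - 43.7/100)
= 76.2583 g

76.2583 g


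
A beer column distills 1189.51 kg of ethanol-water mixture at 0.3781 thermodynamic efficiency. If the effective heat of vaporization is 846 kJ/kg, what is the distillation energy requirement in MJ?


E = m * 846 / (eta * 1000)
= 1189.51 * 846 / (0.3781 * 1000)
= 2661.5326 MJ

2661.5326 MJ


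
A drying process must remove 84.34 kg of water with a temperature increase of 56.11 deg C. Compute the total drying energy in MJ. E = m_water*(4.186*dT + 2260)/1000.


E = m_water * (4.186 * dT + 2260) / 1000
= 84.34 * (4.186 * 56.11 + 2260) / 1000
= 210.4179 MJ

210.4179 MJ


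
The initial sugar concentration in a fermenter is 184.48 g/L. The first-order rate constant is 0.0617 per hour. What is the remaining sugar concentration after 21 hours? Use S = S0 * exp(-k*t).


S = S0 * exp(-k * t)
S = 184.48 * exp(-0.0617 * 21)
S = 50.4933 g/L

50.4933 g/L


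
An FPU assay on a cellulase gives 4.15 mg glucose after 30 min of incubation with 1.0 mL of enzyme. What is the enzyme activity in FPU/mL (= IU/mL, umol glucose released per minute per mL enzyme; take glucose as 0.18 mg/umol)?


Activity = glucose_mg / (0.18 mg/umol * V_mL * t_min)
= 4.15 / (0.18 * 1.0 * 30)
= 0.7685 FPU/mL

0.7685 FPU/mL


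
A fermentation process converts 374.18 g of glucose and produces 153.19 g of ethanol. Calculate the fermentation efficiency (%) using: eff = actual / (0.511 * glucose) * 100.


Fermentation efficiency = (actual / (0.511 * glucose)) * 100
= (153.19 / (0.511 * 374.18)) * 100
= 80.1178%

80.1178%


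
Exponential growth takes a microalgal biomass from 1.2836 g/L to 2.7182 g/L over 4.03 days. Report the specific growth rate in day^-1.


mu = ln(X2/X1) / dt
= ln(2.7182/1.2836) / 4.03
= 0.1862 per day

0.1862 per day


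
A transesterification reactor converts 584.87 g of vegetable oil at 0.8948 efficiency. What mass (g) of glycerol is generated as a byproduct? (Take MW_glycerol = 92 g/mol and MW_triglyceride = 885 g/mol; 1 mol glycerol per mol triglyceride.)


glycerol = oil * conv * (92/885)
= 584.87 * 0.8948 * 92 / 885
= 54.4039 g

54.4039 g


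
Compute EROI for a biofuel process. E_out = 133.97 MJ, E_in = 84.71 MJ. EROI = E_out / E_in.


EROI = E_out / E_in
= 133.97 / 84.71
= 1.5815

1.5815


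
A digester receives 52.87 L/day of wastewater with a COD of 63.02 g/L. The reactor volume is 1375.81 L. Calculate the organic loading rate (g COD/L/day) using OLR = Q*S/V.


OLR = Q * S / V
= 52.87 * 63.02 / 1375.81
= 2.4217 g/L/day

2.4217 g/L/day


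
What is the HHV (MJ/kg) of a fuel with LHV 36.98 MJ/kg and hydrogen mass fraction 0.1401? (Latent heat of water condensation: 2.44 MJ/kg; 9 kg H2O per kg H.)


HHV = LHV + H_frac * 9 * 2.44
= 36.98 + 0.1401 * 9 * 2.44
= 40.0566 MJ/kg

40.0566 MJ/kg


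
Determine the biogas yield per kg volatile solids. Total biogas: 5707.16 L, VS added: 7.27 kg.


Y = V / VS
= 5707.16 / 7.27
= 785.0289 L/kg VS

785.0289 L/kg VS


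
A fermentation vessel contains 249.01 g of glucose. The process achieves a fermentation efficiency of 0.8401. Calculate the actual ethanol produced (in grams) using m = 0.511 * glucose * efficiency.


Actual ethanol: m = 0.511 * 249.01 * 0.8401
m = 106.8978 g

106.8978 g


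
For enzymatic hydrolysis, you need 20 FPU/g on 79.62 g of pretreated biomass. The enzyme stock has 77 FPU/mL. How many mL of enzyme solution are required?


V = dosage * m_sub / activity
V = 20 * 79.62 / 77
V = 20.6805 mL

20.6805 mL


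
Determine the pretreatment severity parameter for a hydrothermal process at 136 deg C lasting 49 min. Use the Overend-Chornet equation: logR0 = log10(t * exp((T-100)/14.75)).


logR0 = log10(t * exp((T - 100) / 14.75))
= log10(49 * exp((136 - 100) / 14.75))
= 2.7502

2.7502


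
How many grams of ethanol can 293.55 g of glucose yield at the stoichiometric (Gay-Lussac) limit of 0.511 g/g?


Theoretical ethanol yield: m_EtOH = 0.511 * m_glucose
m_EtOH = 0.511 * 293.55 = 150.0041 g

150.0041 g


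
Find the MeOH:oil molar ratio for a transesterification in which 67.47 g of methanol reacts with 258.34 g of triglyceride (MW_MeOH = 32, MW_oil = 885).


Molar ratio = n_MeOH / n_oil = (MeOH/32) / (oil/885) = (MeOH * 885) / (32 * oil)
= (67.47 * 885) / (32 * 258.34)
= 7.2229

7.2229


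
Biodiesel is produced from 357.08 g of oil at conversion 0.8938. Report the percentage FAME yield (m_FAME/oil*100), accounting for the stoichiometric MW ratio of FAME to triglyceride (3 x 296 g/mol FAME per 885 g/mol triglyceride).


m_FAME = oil * conv * (3 * 296 / 885) = oil * conv * (888/885)
= 357.08 * 0.8938 * 888 / 885
= 320.2400 g
Y = m_FAME / oil * 100 = conv * (888/885) * 100
= 0.8938 * 888 / 885 * 100
= 89.68%

89.68%


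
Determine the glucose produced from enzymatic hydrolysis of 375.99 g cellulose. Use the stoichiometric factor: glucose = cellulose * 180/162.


glucose = cellulose * 180/162
= 375.99 * 180/162
= 417.7667 g

417.7667 g


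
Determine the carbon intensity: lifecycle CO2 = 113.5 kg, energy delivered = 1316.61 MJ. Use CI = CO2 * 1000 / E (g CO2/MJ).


CI = CO2 * 1000 / E
= 113.5 * 1000 / 1316.61
= 86.2062 g CO2/MJ

86.2062 g CO2/MJ


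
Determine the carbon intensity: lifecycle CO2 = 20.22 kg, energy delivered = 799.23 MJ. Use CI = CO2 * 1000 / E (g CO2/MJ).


CI = CO2 * 1000 / E
= 20.22 * 1000 / 799.23
= 25.2994 g CO2/MJ

25.2994 g CO2/MJ


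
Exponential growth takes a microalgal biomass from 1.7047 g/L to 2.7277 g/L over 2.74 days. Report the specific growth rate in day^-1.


mu = ln(X2/X1) / dt
= ln(2.7277/1.7047) / 2.74
= 0.1716 per day

0.1716 per day


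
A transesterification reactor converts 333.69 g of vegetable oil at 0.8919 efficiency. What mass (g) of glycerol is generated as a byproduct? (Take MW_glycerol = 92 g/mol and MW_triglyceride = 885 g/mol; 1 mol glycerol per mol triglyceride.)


glycerol = oil * conv * (92/885)
= 333.69 * 0.8919 * 92 / 885
= 30.9388 g

30.9388 g


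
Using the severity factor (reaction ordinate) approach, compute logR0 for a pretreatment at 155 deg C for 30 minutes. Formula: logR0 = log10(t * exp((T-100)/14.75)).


logR0 = log10(t * exp((T - 100) / 14.75))
= log10(30 * exp((155 - 100) / 14.75))
= 3.0965

3.0965


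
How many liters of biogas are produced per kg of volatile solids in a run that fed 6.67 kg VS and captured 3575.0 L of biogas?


Y = V / VS
= 3575.0 / 6.67
= 535.9820 L/kg VS

535.9820 L/kg VS


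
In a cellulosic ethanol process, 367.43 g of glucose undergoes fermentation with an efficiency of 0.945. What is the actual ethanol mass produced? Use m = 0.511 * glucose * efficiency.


Actual ethanol: m = 0.511 * 367.43 * 0.945
m = 177.4301 g

177.4301 g


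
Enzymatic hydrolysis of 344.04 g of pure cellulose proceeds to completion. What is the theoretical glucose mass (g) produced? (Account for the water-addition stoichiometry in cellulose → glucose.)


glucose = cellulose * 180/162
= 344.04 * 180/162
= 382.2667 g

382.2667 g


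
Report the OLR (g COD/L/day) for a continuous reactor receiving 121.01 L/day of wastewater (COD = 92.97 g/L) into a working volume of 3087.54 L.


OLR = Q * S / V
= 121.01 * 92.97 / 3087.54
= 3.6438 g/L/day

3.6438 g/L/day


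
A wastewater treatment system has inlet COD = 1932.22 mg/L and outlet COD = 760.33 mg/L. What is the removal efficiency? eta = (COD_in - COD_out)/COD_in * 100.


eta = (COD_in - COD_out) / COD_in * 100
= (1932.22 - 760.33) / 1932.22 * 100
= 60.6499%

60.6499%


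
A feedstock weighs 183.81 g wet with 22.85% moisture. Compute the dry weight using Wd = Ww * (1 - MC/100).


Wd = Ww * (1 - MC/100)
= 183.81 * (1 - 22.85/100)
= 141.8094 g

141.8094 g


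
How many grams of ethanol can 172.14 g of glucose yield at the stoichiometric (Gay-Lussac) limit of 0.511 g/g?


Theoretical ethanol yield: m_EtOH = 0.511 * m_glucose
m_EtOH = 0.511 * 172.14 = 87.9635 g

87.9635 g


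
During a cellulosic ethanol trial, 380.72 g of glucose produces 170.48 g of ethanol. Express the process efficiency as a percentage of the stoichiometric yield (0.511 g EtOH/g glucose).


Fermentation efficiency = (actual / (0.511 * glucose)) * 100
= (170.48 / (0.511 * 380.72)) * 100
= 87.6288%

87.6288%


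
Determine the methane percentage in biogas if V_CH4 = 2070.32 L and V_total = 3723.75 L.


CH4% = V_CH4 / V_total * 100
= 2070.32 / 3723.75 * 100
= 55.5977%

55.5977%


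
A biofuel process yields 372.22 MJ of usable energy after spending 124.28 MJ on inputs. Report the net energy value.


NEV = E_out - E_in
= 372.22 - 124.28
= 247.9400 MJ

247.9400 MJ


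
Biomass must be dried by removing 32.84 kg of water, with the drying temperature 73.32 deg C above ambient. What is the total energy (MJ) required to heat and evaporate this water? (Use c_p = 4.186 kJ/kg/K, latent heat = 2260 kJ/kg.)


E = m_water * (4.186 * dT + 2260) / 1000
= 32.84 * (4.186 * 73.32 + 2260) / 1000
= 84.2976 MJ

84.2976 MJ


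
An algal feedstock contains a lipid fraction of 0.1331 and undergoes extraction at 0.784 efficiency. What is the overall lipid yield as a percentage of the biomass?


Y = lipid_content * extraction_eff * 100
= 0.1331 * 0.784 * 100
= 10.4350%

10.4350%


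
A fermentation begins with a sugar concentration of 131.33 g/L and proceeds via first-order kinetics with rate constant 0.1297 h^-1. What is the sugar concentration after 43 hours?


S = S0 * exp(-k * t)
S = 131.33 * exp(-0.1297 * 43)
S = 0.4969 g/L

0.4969 g/L


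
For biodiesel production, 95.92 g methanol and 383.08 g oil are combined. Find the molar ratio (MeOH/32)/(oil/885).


Molar ratio = n_MeOH / n_oil = (MeOH/32) / (oil/885) = (MeOH * 885) / (32 * oil)
= (95.92 * 885) / (32 * 383.08)
= 6.9249

6.9249


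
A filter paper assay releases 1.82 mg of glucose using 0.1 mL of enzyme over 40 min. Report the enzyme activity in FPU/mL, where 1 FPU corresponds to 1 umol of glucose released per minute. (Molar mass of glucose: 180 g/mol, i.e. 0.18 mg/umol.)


Activity = glucose_mg / (0.18 mg/umol * V_mL * t_min)
= 1.82 / (0.18 * 0.1 * 40)
= 2.5278 FPU/mL

2.5278 FPU/mL


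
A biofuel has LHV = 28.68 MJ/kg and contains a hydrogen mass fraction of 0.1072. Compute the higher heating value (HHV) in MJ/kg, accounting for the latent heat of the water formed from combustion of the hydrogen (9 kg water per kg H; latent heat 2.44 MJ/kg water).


HHV = LHV + H_frac * 9 * 2.44
= 28.68 + 0.1072 * 9 * 2.44
= 31.0341 MJ/kg

31.0341 MJ/kg


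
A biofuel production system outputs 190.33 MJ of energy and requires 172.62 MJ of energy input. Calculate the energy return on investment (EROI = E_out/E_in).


EROI = E_out / E_in
= 190.33 / 172.62
= 1.1026

1.1026


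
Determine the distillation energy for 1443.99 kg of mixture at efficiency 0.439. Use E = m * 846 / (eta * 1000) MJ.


E = m * 846 / (eta * 1000)
= 1443.99 * 846 / (0.439 * 1000)
= 2782.7233 MJ

2782.7233 MJ


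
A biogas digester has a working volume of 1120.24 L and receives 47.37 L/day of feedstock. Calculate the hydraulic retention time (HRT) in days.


HRT = V / Q
= 1120.24 / 47.37
= 23.6487 days

23.6487 days


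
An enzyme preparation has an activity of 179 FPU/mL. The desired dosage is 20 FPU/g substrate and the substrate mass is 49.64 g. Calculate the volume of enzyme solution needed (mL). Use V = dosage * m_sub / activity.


V = dosage * m_sub / activity
V = 20 * 49.64 / 179
V = 5.5464 mL

5.5464 mL


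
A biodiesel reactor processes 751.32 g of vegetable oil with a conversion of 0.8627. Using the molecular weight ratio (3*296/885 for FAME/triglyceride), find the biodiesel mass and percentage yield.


m_FAME = oil * conv * (3 * 296 / 885) = oil * conv * (888/885)
= 751.32 * 0.8627 * 888 / 885
= 650.3609 g
Y = m_FAME / oil * 100 = conv * (888/885) * 100
= 0.8627 * 888 / 885 * 100
= 86.56%

650.3609 g FAME; Y = 86.56%


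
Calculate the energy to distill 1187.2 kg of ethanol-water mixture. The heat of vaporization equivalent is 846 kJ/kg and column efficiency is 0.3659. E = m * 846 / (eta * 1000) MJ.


E = m * 846 / (eta * 1000)
= 1187.2 * 846 / (0.3659 * 1000)
= 2744.9336 MJ

2744.9336 MJ


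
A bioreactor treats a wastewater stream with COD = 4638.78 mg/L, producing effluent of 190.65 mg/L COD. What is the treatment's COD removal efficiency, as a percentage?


eta = (COD_in - COD_out) / COD_in * 100
= (4638.78 - 190.65) / 4638.78 * 100
= 95.8901%

95.8901%


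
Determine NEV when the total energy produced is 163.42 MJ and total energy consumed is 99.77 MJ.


NEV = E_out - E_in
= 163.42 - 99.77
= 63.6500 MJ

63.6500 MJ


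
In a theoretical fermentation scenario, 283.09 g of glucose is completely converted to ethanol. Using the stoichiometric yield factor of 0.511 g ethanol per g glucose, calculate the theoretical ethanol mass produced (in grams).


Theoretical ethanol yield: m_EtOH = 0.511 * m_glucose
m_EtOH = 0.511 * 283.09 = 144.6590 g

144.6590 g


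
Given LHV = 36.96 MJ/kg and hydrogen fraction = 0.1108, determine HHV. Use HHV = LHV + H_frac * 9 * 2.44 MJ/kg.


HHV = LHV + H_frac * 9 * 2.44
= 36.96 + 0.1108 * 9 * 2.44
= 39.3932 MJ/kg

39.3932 MJ/kg


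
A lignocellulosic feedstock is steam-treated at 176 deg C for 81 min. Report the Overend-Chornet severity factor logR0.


logR0 = log10(t * exp((T - 100) / 14.75))
= log10(81 * exp((176 - 100) / 14.75))
= 4.1462

4.1462


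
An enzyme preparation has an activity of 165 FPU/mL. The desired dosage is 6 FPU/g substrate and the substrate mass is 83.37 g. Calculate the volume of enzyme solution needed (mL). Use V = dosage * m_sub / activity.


V = dosage * m_sub / activity
V = 6 * 83.37 / 165
V = 3.0316 mL

3.0316 mL


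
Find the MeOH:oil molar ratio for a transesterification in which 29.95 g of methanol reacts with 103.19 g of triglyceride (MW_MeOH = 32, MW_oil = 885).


Molar ratio = n_MeOH / n_oil = (MeOH/32) / (oil/885) = (MeOH * 885) / (32 * oil)
= (29.95 * 885) / (32 * 103.19)
= 8.0270

8.0270
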